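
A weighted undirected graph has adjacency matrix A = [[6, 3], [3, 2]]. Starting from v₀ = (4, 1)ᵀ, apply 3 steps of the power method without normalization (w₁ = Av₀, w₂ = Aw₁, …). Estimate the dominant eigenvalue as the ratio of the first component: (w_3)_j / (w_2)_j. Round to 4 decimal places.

w1 = Av₀ = (6·4 + 3·1; 3·4 + 2·1) = (27, 14)
w2 = Aw1 = (6·27 + 3·14; 3·27 + 2·14) = (204, 109)
w3 = Aw2 = (1551, 830)
Ratio at component: 1551 / 204 = 7.6029

λ ≈ 7.6029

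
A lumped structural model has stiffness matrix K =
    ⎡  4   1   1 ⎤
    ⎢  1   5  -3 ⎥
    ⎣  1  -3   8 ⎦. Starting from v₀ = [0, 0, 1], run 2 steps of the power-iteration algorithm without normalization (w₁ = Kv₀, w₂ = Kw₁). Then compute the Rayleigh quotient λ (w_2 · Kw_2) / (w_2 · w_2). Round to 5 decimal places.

λ ≈ 9.83745

w1 = Kv₀ = (4·0 + 1·0 + 1·1; 1·0 + 5·0 + (-3)·1; 1·0 + (-3)·0 + 8·1) = (1, -3, 8)
w2 = Kw1 = (4·1 + 1·(-3) + 1·8; 1·1 + 5·(-3) + (-3)·8; 1·1 + (-3)·(-3) + 8·8) = (9, -38, 74)
Kw2 = (72, -403, 715)
w2·Kw2 = 9·72 + (-38)·(-403) + 74·715 = 68872; w2·w2 = 9·9 + (-38)·(-38) + 74·74 = 7001
λ ≈ 68872/7001 = 9.83745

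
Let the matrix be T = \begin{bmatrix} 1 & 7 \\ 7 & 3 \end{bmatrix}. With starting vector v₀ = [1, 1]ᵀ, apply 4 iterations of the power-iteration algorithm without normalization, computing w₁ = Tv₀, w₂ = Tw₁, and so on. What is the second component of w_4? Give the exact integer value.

w1 = Tv₀ = (8, 10)
w2 = Tw1 = (78, 86)
w3 = Tw2 = (680, 804)
w4 = Tw3 = (6308, 7172)
The requested component of w4 is 7172.

7172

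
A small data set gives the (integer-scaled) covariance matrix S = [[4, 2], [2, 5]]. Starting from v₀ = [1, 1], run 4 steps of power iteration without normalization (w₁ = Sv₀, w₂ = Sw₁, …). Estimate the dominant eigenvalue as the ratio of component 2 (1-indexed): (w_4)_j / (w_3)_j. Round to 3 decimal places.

6.582

w1 = Sv₀ = (4·1 + 2·1; 2·1 + 5·1) = (6, 7)
w2 = Sw1 = (4·6 + 2·7; 2·6 + 5·7) = (38, 47)
w3 = Sw2 = (246, 311)
w4 = Sw3 = (1606, 2047)
Ratio at component: 2047 / 311 = 6.582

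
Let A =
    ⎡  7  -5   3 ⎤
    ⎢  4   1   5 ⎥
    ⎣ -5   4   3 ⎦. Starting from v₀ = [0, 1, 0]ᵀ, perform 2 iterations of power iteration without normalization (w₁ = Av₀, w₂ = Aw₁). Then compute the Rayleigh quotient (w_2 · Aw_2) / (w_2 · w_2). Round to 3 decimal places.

w1 = Av₀ = (-5, 1, 4)
w2 = Aw1 = (-28, 1, 41)
Aw2 = (-78, 94, 267)
w2·Aw2 = (-28)·(-78) + 1·94 + 41·267 = 13225; w2·w2 = (-28)·(-28) + 1·1 + 41·41 = 2466
λ ≈ 13225/2466 = 5.363

5.363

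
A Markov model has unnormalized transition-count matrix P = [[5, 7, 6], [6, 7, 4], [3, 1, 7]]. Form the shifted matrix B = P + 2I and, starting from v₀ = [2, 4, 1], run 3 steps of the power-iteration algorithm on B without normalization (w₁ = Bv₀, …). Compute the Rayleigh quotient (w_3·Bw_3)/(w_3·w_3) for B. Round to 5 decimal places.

μ ≈ 16.94048

B = P + 2I has rows (7, 7, 6); (6, 9, 4); (3, 1, 9)
w1 = Bv₀ = (48, 52, 19)
w2 = Bw1 = (814, 832, 367)
w3 = Bw2 = (13724, 13840, 6577)
Bw3 = (232410, 233212, 114205)
w3·Bw3 = 7168375205; w3·w3 = 423150705; μ ≈ 7168375205/423150705 = 16.94048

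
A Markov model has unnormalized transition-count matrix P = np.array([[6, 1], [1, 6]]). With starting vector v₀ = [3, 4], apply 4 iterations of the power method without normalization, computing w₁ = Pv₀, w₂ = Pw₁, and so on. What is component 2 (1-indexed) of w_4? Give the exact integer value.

8716

w1 = Pv₀ = (6·3 + 1·4; 1·3 + 6·4) = (22, 27)
w2 = Pw1 = (6·22 + 1·27; 1·22 + 6·27) = (159, 184)
w3 = Pw2 = (1138, 1263)
w4 = Pw3 = (8091, 8716)
The requested component of w4 is 8716.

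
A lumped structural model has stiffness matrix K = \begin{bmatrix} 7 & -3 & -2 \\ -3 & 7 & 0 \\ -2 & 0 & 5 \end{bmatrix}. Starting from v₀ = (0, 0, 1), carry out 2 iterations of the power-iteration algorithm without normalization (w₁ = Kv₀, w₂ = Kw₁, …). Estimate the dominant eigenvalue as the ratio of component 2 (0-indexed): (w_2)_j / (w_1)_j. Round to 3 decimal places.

5.800

w1 = Kv₀ = (7·0 + (-3)·0 + (-2)·1; (-3)·0 + 7·0 + 0·1; (-2)·0 + 0·0 + 5·1) = (-2, 0, 5)
w2 = Kw1 = (7·(-2) + (-3)·0 + (-2)·5; (-3)·(-2) + 7·0 + 0·5; (-2)·(-2) + 0·0 + 5·5) = (-24, 6, 29)
Ratio at component: 29 / 5 = 5.800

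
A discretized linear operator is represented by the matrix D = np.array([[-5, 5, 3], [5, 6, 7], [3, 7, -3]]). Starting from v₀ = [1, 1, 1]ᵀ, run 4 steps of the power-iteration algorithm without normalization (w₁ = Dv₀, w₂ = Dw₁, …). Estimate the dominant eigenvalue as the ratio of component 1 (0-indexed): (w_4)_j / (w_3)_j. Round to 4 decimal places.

w1 = Dv₀ = (3, 18, 7)
w2 = Dw1 = (96, 172, 114)
w3 = Dw2 = (722, 2310, 1150)
w4 = Dw3 = (11390, 25520, 14886)
Ratio at component: 25520 / 2310 = 11.0476

λ ≈ 11.0476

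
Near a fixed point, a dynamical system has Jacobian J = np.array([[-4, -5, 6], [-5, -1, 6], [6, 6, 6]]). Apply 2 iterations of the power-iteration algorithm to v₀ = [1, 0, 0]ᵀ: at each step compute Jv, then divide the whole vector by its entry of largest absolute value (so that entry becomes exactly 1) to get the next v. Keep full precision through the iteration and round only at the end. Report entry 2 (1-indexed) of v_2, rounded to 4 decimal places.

0.7922

Jv0 = (-4.00000, -5.00000, 6.00000); divide by 6.00000 → v1 = (-0.66667, -0.83333, 1.00000)
Jv1 = (12.83333, 10.16667, -3.00000); divide by 12.83333 → v2 = (1.00000, 0.79221, -0.23377)
Requested entry of v2: 61/77 = 0.7922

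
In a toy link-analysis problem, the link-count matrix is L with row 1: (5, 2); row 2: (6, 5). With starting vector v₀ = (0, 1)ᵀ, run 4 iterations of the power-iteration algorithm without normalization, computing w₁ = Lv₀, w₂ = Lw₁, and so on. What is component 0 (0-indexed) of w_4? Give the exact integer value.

1480

w1 = Lv₀ = (2, 5)
w2 = Lw1 = (20, 37)
w3 = Lw2 = (174, 305)
w4 = Lw3 = (1480, 2569)
The requested component of w4 is 1480.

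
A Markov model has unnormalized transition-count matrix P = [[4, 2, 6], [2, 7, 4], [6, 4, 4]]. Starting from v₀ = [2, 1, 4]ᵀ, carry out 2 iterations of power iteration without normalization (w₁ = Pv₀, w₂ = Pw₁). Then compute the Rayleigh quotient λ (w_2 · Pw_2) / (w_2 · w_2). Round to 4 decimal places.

w1 = Pv₀ = (34, 27, 32)
w2 = Pw1 = (382, 385, 440)
Pw2 = (4938, 5219, 5592)
w2·Pw2 = 382·4938 + 385·5219 + 440·5592 = 6356111; w2·w2 = 382·382 + 385·385 + 440·440 = 487749
λ ≈ 6356111/487749 = 13.0315

λ ≈ 13.0315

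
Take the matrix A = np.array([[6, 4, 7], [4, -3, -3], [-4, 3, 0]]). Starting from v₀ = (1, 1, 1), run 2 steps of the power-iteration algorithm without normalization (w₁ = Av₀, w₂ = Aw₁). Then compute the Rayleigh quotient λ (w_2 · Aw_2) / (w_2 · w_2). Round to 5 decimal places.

3.26262

w1 = Av₀ = (17, -2, -1)
w2 = Aw1 = (87, 77, -74)
Aw2 = (312, 339, -117)
w2·Aw2 = 87·312 + 77·339 + (-74)·(-117) = 61905; w2·w2 = 87·87 + 77·77 + (-74)·(-74) = 18974
λ ≈ 61905/18974 = 3.26262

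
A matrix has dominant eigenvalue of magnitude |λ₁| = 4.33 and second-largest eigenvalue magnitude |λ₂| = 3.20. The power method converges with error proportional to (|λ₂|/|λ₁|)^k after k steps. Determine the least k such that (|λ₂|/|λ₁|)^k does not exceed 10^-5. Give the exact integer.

|λ₂/λ₁| = 3.20/4.33 = 0.73903
Need k ≥ ln(10^-5) / ln(0.73903) = -11.5129 / -0.3024 ≈ 38.070
Smallest integer k satisfying the bound: 39

39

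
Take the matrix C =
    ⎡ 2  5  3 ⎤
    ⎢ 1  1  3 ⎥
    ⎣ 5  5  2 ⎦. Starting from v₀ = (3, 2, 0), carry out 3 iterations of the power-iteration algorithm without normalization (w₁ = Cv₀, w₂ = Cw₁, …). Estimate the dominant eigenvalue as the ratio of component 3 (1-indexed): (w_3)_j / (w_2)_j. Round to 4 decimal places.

λ ≈ 9.3548

w1 = Cv₀ = (2·3 + 5·2 + 3·0; 1·3 + 1·2 + 3·0; 5·3 + 5·2 + 2·0) = (16, 5, 25)
w2 = Cw1 = (2·16 + 5·5 + 3·25; 1·16 + 1·5 + 3·25; 5·16 + 5·5 + 2·25) = (132, 96, 155)
w3 = Cw2 = (1209, 693, 1450)
Ratio at component: 1450 / 155 = 9.3548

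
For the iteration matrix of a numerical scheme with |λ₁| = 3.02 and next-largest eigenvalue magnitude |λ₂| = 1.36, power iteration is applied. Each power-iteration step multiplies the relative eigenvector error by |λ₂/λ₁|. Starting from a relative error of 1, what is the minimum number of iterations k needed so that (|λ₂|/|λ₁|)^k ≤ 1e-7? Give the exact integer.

21

|λ₂/λ₁| = 1.36/3.02 = 0.45033
Need k ≥ ln(1e-7) / ln(0.45033) = -16.1181 / -0.7978 ≈ 20.204
Smallest integer k satisfying the bound: 21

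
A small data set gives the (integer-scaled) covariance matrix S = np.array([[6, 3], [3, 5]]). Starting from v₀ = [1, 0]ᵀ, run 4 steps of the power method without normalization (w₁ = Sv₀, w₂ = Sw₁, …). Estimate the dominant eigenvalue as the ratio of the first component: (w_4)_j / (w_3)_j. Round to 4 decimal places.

λ ≈ 8.4390

w1 = Sv₀ = (6, 3)
w2 = Sw1 = (45, 33)
w3 = Sw2 = (369, 300)
w4 = Sw3 = (3114, 2607)
Ratio at component: 3114 / 369 = 8.4390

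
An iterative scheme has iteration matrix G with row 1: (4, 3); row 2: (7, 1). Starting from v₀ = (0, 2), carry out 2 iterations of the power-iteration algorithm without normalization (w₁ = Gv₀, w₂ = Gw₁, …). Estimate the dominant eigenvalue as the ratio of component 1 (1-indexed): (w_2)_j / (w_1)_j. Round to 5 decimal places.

λ ≈ 5.00000

w1 = Gv₀ = (4·0 + 3·2; 7·0 + 1·2) = (6, 2)
w2 = Gw1 = (4·6 + 3·2; 7·6 + 1·2) = (30, 44)
Ratio at component: 30 / 6 = 5.00000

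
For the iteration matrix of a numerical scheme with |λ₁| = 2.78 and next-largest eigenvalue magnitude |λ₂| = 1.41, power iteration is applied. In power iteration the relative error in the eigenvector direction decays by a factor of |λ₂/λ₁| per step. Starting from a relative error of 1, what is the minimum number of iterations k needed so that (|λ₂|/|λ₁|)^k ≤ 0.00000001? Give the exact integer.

28

|λ₂/λ₁| = 1.41/2.78 = 0.50719
Need k ≥ ln(0.00000001) / ln(0.50719) = -18.4207 / -0.6789 ≈ 27.135
Smallest integer k satisfying the bound: 28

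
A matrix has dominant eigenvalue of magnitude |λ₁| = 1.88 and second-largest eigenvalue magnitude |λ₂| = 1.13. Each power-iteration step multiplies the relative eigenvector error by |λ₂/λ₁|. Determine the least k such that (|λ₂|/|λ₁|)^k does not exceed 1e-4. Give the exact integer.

19

|λ₂/λ₁| = 1.13/1.88 = 0.60106
Need k ≥ ln(1e-4) / ln(0.60106) = -9.2103 / -0.5091 ≈ 18.093
Smallest integer k satisfying the bound: 19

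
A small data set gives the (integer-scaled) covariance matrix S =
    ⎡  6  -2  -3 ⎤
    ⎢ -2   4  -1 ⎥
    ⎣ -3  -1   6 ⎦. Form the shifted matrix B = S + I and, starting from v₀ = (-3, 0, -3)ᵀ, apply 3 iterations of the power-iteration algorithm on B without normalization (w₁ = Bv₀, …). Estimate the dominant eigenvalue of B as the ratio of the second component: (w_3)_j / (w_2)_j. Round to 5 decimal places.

B = S + I has rows (7, -2, -3); (-2, 5, -1); (-3, -1, 7)
w1 = Bv₀ = (-12, 9, -12)
w2 = Bw1 = (-66, 81, -57)
w3 = Bw2 = (-453, 594, -282)
Ratio: 594/81 = 7.33333

μ ≈ 7.33333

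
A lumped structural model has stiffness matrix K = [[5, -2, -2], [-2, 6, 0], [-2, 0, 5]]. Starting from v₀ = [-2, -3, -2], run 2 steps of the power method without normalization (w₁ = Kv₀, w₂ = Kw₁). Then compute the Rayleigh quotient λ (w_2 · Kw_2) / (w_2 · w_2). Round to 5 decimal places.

λ ≈ 7.64713

w1 = Kv₀ = (5·(-2) + (-2)·(-3) + (-2)·(-2); (-2)·(-2) + 6·(-3) + 0·(-2); (-2)·(-2) + 0·(-3) + 5·(-2)) = (0, -14, -6)
w2 = Kw1 = (5·0 + (-2)·(-14) + (-2)·(-6); (-2)·0 + 6·(-14) + 0·(-6); (-2)·0 + 0·(-14) + 5·(-6)) = (40, -84, -30)
Kw2 = (428, -584, -230)
w2·Kw2 = 40·428 + (-84)·(-584) + (-30)·(-230) = 73076; w2·w2 = 40·40 + (-84)·(-84) + (-30)·(-30) = 9556
λ ≈ 73076/9556 = 7.64713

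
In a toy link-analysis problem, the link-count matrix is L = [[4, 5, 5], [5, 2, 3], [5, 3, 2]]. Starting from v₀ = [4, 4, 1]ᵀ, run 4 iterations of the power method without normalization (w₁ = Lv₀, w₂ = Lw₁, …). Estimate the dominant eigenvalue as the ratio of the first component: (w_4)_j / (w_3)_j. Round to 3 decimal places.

w1 = Lv₀ = (41, 31, 34)
w2 = Lw1 = (489, 369, 366)
w3 = Lw2 = (5631, 4281, 4284)
w4 = Lw3 = (65349, 49569, 49566)
Ratio at component: 65349 / 5631 = 11.605

λ ≈ 11.605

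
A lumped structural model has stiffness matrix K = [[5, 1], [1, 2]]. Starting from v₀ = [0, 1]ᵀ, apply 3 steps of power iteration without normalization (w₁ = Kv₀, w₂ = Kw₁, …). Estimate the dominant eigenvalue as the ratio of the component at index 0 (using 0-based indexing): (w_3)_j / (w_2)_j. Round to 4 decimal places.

λ ≈ 5.7143

w1 = Kv₀ = (1, 2)
w2 = Kw1 = (7, 5)
w3 = Kw2 = (40, 17)
Ratio at component: 40 / 7 = 5.7143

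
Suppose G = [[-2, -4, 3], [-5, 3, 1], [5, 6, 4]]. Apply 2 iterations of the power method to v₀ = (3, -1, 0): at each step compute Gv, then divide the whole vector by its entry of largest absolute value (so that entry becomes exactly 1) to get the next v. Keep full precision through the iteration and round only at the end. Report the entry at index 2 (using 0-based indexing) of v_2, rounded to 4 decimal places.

-0.7961

Gv0 = (-2.00000, -18.00000, 9.00000); divide by -18.00000 → v1 = (0.11111, 1.00000, -0.50000)
Gv1 = (-5.72222, 1.94444, 4.55556); divide by -5.72222 → v2 = (1.00000, -0.33981, -0.79612)
Requested entry of v2: -82/103 = -0.7961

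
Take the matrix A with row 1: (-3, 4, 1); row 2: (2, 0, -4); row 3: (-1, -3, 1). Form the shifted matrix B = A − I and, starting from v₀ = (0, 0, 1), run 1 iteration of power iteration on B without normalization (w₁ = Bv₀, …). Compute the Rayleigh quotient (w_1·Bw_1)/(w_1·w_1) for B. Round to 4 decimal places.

B = A − I has rows (-4, 4, 1); (2, -1, -4); (-1, -3, 0)
w1 = Bv₀ = (1, -4, 0)
Bw1 = (-20, 6, 11)
w1·Bw1 = -44; w1·w1 = 17; μ ≈ -44/17 = -2.5882

μ ≈ -2.5882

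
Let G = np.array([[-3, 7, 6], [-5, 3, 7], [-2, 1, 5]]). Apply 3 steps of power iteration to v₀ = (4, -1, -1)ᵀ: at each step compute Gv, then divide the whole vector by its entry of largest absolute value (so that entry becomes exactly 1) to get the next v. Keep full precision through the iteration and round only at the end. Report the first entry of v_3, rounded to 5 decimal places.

-0.15108

Gv0 = (-25.000000, -30.000000, -14.000000); divide by -30.000000 → v1 = (0.833333, 1.000000, 0.466667)
Gv1 = (7.300000, 2.100000, 1.666667); divide by 7.300000 → v2 = (1.000000, 0.287671, 0.228311)
Gv2 = (0.383562, -2.538813, -0.570776); divide by -2.538813 → v3 = (-0.151079, 1.000000, 0.224820)
Requested entry of v3: -84/556 = -0.15108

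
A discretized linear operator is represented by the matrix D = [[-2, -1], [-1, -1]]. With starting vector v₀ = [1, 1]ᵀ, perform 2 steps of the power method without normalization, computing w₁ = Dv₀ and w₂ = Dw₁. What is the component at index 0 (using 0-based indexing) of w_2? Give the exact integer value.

8

w1 = Dv₀ = (-3, -2)
w2 = Dw1 = (8, 5)
The requested component of w2 is 8.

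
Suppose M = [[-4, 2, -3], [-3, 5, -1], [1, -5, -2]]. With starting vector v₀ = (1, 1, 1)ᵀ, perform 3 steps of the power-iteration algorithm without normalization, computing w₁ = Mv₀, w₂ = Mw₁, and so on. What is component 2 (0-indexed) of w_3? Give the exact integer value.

-94

w1 = Mv₀ = ((-4)·1 + 2·1 + (-3)·1; (-3)·1 + 5·1 + (-1)·1; 1·1 + (-5)·1 + (-2)·1) = (-5, 1, -6)
w2 = Mw1 = ((-4)·(-5) + 2·1 + (-3)·(-6); (-3)·(-5) + 5·1 + (-1)·(-6); 1·(-5) + (-5)·1 + (-2)·(-6)) = (40, 26, 2)
w3 = Mw2 = (-114, 8, -94)
The requested component of w3 is -94.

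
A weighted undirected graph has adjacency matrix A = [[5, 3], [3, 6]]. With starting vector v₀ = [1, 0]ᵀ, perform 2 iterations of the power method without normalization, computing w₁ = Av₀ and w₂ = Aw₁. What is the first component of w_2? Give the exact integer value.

w1 = Av₀ = (5·1 + 3·0; 3·1 + 6·0) = (5, 3)
w2 = Aw1 = (5·5 + 3·3; 3·5 + 6·3) = (34, 33)
The requested component of w2 is 34.

34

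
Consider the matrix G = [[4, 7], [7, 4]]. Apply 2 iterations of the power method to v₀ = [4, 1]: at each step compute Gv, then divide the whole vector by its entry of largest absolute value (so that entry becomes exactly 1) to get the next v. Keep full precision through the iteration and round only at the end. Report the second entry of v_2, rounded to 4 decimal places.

0.9146

Gv0 = (23.00000, 32.00000); divide by 32.00000 → v1 = (0.71875, 1.00000)
Gv1 = (9.87500, 9.03125); divide by 9.87500 → v2 = (1.00000, 0.91456)
Requested entry of v2: 289/316 = 0.9146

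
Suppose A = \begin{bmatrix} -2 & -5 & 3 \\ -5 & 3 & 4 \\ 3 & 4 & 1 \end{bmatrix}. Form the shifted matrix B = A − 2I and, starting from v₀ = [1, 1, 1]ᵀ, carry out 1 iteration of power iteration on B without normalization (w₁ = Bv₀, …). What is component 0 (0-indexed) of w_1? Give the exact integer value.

B = A − 2I has rows (-4, -5, 3); (-5, 1, 4); (3, 4, -1)
w1 = Bv₀ = (-6, 0, 6)
Requested component of w1: -6

-6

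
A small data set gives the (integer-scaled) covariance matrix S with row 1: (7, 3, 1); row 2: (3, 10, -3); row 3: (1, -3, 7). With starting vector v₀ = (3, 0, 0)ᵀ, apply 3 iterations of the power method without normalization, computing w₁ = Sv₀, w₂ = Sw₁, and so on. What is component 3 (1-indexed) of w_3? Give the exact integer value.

w1 = Sv₀ = (7·3 + 3·0 + 1·0; 3·3 + 10·0 + (-3)·0; 1·3 + (-3)·0 + 7·0) = (21, 9, 3)
w2 = Sw1 = (7·21 + 3·9 + 1·3; 3·21 + 10·9 + (-3)·3; 1·21 + (-3)·9 + 7·3) = (177, 144, 15)
w3 = Sw2 = (1686, 1926, -150)
The requested component of w3 is -150.

-150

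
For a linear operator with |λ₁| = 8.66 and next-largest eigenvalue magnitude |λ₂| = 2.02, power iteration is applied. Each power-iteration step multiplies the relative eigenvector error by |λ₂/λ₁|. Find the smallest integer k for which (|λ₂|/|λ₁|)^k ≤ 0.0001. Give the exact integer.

|λ₂/λ₁| = 2.02/8.66 = 0.23326
Need k ≥ ln(0.0001) / ln(0.23326) = -9.2103 / -1.4556 ≈ 6.327
Smallest integer k satisfying the bound: 7

7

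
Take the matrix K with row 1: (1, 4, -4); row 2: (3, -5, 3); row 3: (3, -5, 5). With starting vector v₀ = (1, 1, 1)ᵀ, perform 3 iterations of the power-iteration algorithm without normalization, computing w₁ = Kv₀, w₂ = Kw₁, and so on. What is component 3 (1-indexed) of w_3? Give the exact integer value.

9

w1 = Kv₀ = (1, 1, 3)
w2 = Kw1 = (-7, 7, 13)
w3 = Kw2 = (-31, -17, 9)
The requested component of w3 is 9.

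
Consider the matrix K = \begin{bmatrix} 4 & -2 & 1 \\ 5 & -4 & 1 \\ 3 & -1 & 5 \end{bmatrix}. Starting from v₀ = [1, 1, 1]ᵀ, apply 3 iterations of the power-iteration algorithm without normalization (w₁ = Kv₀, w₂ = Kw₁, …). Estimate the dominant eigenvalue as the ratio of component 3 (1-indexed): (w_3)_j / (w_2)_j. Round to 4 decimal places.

w1 = Kv₀ = (3, 2, 7)
w2 = Kw1 = (15, 14, 42)
w3 = Kw2 = (74, 61, 241)
Ratio at component: 241 / 42 = 5.7381

λ ≈ 5.7381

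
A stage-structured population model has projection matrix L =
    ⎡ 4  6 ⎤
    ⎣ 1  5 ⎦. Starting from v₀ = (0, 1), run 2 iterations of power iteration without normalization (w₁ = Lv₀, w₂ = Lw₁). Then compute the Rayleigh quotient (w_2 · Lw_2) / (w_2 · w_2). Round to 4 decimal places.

w1 = Lv₀ = (6, 5)
w2 = Lw1 = (54, 31)
Lw2 = (402, 209)
w2·Lw2 = 54·402 + 31·209 = 28187; w2·w2 = 54·54 + 31·31 = 3877
λ ≈ 28187/3877 = 7.2703

7.2703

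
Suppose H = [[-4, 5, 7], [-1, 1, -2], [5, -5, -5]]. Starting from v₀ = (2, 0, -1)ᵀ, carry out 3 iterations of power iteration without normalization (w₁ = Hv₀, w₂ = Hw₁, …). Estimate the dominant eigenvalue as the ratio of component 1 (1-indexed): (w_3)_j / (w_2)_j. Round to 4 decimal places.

λ ≈ -10.8182

w1 = Hv₀ = ((-4)·2 + 5·0 + 7·(-1); (-1)·2 + 1·0 + (-2)·(-1); 5·2 + (-5)·0 + (-5)·(-1)) = (-15, 0, 15)
w2 = Hw1 = ((-4)·(-15) + 5·0 + 7·15; (-1)·(-15) + 1·0 + (-2)·15; 5·(-15) + (-5)·0 + (-5)·15) = (165, -15, -150)
w3 = Hw2 = (-1785, 120, 1650)
Ratio at component: -1785 / 165 = -10.8182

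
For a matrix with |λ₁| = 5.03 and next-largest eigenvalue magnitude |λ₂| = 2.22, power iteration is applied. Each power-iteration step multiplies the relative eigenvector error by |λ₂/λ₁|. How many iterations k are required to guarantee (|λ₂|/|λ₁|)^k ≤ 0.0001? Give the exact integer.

12

|λ₂/λ₁| = 2.22/5.03 = 0.44135
Need k ≥ ln(0.0001) / ln(0.44135) = -9.2103 / -0.8179 ≈ 11.261
Smallest integer k satisfying the bound: 12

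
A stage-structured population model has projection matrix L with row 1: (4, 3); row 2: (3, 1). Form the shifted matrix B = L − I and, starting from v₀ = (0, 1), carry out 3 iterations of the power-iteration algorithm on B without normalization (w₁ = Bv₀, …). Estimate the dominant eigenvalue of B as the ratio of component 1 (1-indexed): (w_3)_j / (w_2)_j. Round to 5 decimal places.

μ ≈ 6.00000

B = L − I has rows (3, 3); (3, 0)
w1 = Bv₀ = (3·0 + 3·1; 3·0 + 0·1) = (3, 0)
w2 = Bw1 = (3·3 + 3·0; 3·3 + 0·0) = (9, 9)
w3 = Bw2 = (54, 27)
Ratio: 54/9 = 6.00000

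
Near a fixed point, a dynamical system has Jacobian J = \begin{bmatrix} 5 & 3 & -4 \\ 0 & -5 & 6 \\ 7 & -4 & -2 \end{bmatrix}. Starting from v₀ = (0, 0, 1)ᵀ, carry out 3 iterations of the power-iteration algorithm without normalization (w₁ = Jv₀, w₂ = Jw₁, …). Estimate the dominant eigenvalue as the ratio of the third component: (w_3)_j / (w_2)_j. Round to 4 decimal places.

w1 = Jv₀ = (5·0 + 3·0 + (-4)·1; 0·0 + (-5)·0 + 6·1; 7·0 + (-4)·0 + (-2)·1) = (-4, 6, -2)
w2 = Jw1 = (5·(-4) + 3·6 + (-4)·(-2); 0·(-4) + (-5)·6 + 6·(-2); 7·(-4) + (-4)·6 + (-2)·(-2)) = (6, -42, -48)
w3 = Jw2 = (96, -78, 306)
Ratio at component: 306 / -48 = -6.3750

-6.3750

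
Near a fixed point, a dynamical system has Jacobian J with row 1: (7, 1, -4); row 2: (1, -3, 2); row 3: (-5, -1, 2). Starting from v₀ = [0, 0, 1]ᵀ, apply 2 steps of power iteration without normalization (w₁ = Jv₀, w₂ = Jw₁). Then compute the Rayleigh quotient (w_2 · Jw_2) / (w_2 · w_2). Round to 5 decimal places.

9.52267

w1 = Jv₀ = (7·0 + 1·0 + (-4)·1; 1·0 + (-3)·0 + 2·1; (-5)·0 + (-1)·0 + 2·1) = (-4, 2, 2)
w2 = Jw1 = (7·(-4) + 1·2 + (-4)·2; 1·(-4) + (-3)·2 + 2·2; (-5)·(-4) + (-1)·2 + 2·2) = (-34, -6, 22)
Jw2 = (-332, 28, 220)
w2·Jw2 = (-34)·(-332) + (-6)·28 + 22·220 = 15960; w2·w2 = (-34)·(-34) + (-6)·(-6) + 22·22 = 1676
λ ≈ 15960/1676 = 9.52267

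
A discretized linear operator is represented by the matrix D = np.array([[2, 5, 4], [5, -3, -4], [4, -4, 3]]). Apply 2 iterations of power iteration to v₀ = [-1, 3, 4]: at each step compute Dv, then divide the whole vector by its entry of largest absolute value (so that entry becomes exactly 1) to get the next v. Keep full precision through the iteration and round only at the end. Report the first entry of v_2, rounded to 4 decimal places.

Dv0 = (29.00000, -30.00000, -4.00000); divide by -30.00000 → v1 = (-0.96667, 1.00000, 0.13333)
Dv1 = (3.60000, -8.36667, -7.46667); divide by -8.36667 → v2 = (-0.43028, 1.00000, 0.89243)
Requested entry of v2: -108/251 = -0.4303

-0.4303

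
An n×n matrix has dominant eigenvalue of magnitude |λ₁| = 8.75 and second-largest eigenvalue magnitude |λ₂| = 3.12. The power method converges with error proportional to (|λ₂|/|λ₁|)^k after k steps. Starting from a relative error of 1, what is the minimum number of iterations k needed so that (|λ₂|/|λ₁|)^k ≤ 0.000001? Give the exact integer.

|λ₂/λ₁| = 3.12/8.75 = 0.35657
Need k ≥ ln(0.000001) / ln(0.35657) = -13.8155 / -1.0312 ≈ 13.397
Smallest integer k satisfying the bound: 14

14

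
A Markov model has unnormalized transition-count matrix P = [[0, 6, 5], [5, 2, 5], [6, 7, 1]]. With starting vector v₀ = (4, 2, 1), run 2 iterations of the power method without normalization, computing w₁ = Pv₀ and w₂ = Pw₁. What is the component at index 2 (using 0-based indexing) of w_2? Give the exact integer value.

344

w1 = Pv₀ = (0·4 + 6·2 + 5·1; 5·4 + 2·2 + 5·1; 6·4 + 7·2 + 1·1) = (17, 29, 39)
w2 = Pw1 = (0·17 + 6·29 + 5·39; 5·17 + 2·29 + 5·39; 6·17 + 7·29 + 1·39) = (369, 338, 344)
The requested component of w2 is 344.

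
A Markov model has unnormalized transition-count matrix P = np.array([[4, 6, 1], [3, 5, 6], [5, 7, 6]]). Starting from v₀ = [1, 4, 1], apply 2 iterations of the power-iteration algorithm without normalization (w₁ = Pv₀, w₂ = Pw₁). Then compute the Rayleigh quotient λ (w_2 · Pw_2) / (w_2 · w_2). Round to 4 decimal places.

14.4635

w1 = Pv₀ = (29, 29, 39)
w2 = Pw1 = (329, 466, 582)
Pw2 = (4694, 6809, 8399)
w2·Pw2 = 329·4694 + 466·6809 + 582·8399 = 9605538; w2·w2 = 329·329 + 466·466 + 582·582 = 664121
λ ≈ 9605538/664121 = 14.4635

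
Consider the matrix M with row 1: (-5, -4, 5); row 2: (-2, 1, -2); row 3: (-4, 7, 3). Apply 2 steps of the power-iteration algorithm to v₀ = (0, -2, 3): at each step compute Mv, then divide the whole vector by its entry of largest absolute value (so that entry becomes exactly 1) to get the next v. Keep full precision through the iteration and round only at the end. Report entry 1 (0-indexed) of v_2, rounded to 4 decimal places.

0.2699

Mv0 = (23.00000, -8.00000, -5.00000); divide by 23.00000 → v1 = (1.00000, -0.34783, -0.21739)
Mv1 = (-4.69565, -1.91304, -7.08696); divide by -7.08696 → v2 = (0.66258, 0.26994, 1.00000)
Requested entry of v2: -44/-163 = 0.2699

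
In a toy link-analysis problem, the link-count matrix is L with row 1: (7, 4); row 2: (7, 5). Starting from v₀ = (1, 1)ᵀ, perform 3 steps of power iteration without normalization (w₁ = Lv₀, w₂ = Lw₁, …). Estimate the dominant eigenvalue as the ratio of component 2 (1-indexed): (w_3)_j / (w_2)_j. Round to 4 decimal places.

w1 = Lv₀ = (7·1 + 4·1; 7·1 + 5·1) = (11, 12)
w2 = Lw1 = (7·11 + 4·12; 7·11 + 5·12) = (125, 137)
w3 = Lw2 = (1423, 1560)
Ratio at component: 1560 / 137 = 11.3869

11.3869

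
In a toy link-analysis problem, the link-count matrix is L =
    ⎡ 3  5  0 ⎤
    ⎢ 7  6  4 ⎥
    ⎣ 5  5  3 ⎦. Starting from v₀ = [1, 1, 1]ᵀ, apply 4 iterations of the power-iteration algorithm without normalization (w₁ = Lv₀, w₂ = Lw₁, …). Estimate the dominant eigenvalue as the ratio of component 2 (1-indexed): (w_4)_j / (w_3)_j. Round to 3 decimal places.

w1 = Lv₀ = (8, 17, 13)
w2 = Lw1 = (109, 210, 164)
w3 = Lw2 = (1377, 2679, 2087)
w4 = Lw3 = (17526, 34061, 26541)
Ratio at component: 34061 / 2679 = 12.714

12.714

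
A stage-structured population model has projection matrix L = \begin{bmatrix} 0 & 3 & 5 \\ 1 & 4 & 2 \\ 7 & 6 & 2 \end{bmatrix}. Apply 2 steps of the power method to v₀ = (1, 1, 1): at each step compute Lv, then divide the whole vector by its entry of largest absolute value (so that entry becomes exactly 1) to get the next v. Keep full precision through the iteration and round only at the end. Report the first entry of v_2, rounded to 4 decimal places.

Lv0 = (8.00000, 7.00000, 15.00000); divide by 15.00000 → v1 = (0.53333, 0.46667, 1.00000)
Lv1 = (6.40000, 4.40000, 8.53333); divide by 8.53333 → v2 = (0.75000, 0.51563, 1.00000)
Requested entry of v2: 96/128 = 0.7500

0.7500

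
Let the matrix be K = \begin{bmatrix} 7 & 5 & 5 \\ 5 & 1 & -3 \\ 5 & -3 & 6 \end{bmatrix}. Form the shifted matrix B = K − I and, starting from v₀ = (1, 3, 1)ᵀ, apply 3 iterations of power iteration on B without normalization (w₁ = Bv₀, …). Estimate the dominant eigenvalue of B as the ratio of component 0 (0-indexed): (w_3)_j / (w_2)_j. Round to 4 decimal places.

B = K − I has rows (6, 5, 5); (5, 0, -3); (5, -3, 5)
w1 = Bv₀ = (6·1 + 5·3 + 5·1; 5·1 + 0·3 + (-3)·1; 5·1 + (-3)·3 + 5·1) = (26, 2, 1)
w2 = Bw1 = (6·26 + 5·2 + 5·1; 5·26 + 0·2 + (-3)·1; 5·26 + (-3)·2 + 5·1) = (171, 127, 129)
w3 = Bw2 = (2306, 468, 1119)
Ratio: 2306/171 = 13.4854

μ ≈ 13.4854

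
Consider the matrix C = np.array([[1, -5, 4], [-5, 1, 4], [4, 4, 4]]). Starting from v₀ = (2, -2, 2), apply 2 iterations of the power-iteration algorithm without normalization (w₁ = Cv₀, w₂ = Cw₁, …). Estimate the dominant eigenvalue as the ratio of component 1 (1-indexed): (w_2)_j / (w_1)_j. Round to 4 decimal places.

λ ≈ 3.6000

w1 = Cv₀ = (20, -4, 8)
w2 = Cw1 = (72, -72, 96)
Ratio at component: 72 / 20 = 3.6000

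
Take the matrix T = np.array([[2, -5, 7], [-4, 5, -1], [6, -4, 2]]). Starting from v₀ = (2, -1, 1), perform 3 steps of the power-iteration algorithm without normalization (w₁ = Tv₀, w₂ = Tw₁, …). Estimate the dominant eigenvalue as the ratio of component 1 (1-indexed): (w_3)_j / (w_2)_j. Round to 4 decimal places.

w1 = Tv₀ = (2·2 + (-5)·(-1) + 7·1; (-4)·2 + 5·(-1) + (-1)·1; 6·2 + (-4)·(-1) + 2·1) = (16, -14, 18)
w2 = Tw1 = (2·16 + (-5)·(-14) + 7·18; (-4)·16 + 5·(-14) + (-1)·18; 6·16 + (-4)·(-14) + 2·18) = (228, -152, 188)
w3 = Tw2 = (2532, -1860, 2352)
Ratio at component: 2532 / 228 = 11.1053

λ ≈ 11.1053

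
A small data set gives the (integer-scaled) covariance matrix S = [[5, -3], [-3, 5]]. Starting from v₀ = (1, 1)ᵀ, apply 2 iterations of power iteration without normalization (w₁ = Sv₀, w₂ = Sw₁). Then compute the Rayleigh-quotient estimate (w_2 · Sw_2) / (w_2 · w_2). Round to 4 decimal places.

w1 = Sv₀ = (5·1 + (-3)·1; (-3)·1 + 5·1) = (2, 2)
w2 = Sw1 = (5·2 + (-3)·2; (-3)·2 + 5·2) = (4, 4)
Sw2 = (8, 8)
w2·Sw2 = 4·8 + 4·8 = 64; w2·w2 = 4·4 + 4·4 = 32
λ ≈ 64/32 = 2.0000

2.0000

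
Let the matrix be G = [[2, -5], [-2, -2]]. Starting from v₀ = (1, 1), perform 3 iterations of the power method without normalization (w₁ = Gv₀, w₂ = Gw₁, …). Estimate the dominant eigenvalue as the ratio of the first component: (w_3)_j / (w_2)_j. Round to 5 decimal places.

w1 = Gv₀ = (2·1 + (-5)·1; (-2)·1 + (-2)·1) = (-3, -4)
w2 = Gw1 = (2·(-3) + (-5)·(-4); (-2)·(-3) + (-2)·(-4)) = (14, 14)
w3 = Gw2 = (-42, -56)
Ratio at component: -42 / 14 = -3.00000

-3.00000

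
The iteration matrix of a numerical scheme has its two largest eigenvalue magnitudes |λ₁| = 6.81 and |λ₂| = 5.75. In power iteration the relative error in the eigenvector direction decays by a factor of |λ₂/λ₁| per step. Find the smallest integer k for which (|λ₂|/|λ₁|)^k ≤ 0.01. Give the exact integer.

|λ₂/λ₁| = 5.75/6.81 = 0.84435
Need k ≥ ln(0.01) / ln(0.84435) = -4.6052 / -0.1692 ≈ 27.219
Smallest integer k satisfying the bound: 28

28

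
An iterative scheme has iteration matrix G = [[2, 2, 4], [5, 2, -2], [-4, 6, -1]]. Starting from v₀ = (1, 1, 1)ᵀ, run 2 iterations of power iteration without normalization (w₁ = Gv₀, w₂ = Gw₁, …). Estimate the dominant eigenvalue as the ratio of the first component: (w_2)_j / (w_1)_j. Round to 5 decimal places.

w1 = Gv₀ = (8, 5, 1)
w2 = Gw1 = (30, 48, -3)
Ratio at component: 30 / 8 = 3.75000

λ ≈ 3.75000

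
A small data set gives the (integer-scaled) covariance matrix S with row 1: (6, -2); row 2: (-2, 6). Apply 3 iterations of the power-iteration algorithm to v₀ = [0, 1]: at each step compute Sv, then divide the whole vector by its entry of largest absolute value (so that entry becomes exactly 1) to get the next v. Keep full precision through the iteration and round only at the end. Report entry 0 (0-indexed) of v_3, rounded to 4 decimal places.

Sv0 = (-2.00000, 6.00000); divide by 6.00000 → v1 = (-0.33333, 1.00000)
Sv1 = (-4.00000, 6.66667); divide by 6.66667 → v2 = (-0.60000, 1.00000)
Sv2 = (-5.60000, 7.20000); divide by 7.20000 → v3 = (-0.77778, 1.00000)
Requested entry of v3: -224/288 = -0.7778

-0.7778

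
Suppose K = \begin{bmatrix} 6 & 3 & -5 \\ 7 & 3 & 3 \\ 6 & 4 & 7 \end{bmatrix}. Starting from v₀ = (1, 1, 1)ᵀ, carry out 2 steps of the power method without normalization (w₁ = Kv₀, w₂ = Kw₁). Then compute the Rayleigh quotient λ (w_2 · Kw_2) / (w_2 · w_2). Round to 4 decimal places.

w1 = Kv₀ = (6·1 + 3·1 + (-5)·1; 7·1 + 3·1 + 3·1; 6·1 + 4·1 + 7·1) = (4, 13, 17)
w2 = Kw1 = (6·4 + 3·13 + (-5)·17; 7·4 + 3·13 + 3·17; 6·4 + 4·13 + 7·17) = (-22, 118, 195)
Kw2 = (-753, 785, 1705)
w2·Kw2 = (-22)·(-753) + 118·785 + 195·1705 = 441671; w2·w2 = (-22)·(-22) + 118·118 + 195·195 = 52433
λ ≈ 441671/52433 = 8.4235

8.4235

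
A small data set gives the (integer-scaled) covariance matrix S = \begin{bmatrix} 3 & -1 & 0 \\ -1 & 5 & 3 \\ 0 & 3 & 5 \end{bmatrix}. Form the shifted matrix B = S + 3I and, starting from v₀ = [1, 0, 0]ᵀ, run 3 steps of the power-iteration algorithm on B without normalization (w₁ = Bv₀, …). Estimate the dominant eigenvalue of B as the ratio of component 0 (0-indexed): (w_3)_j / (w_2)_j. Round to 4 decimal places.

B = S + 3I has rows (6, -1, 0); (-1, 8, 3); (0, 3, 8)
w1 = Bv₀ = (6·1 + (-1)·0 + 0·0; (-1)·1 + 8·0 + 3·0; 0·1 + 3·0 + 8·0) = (6, -1, 0)
w2 = Bw1 = (6·6 + (-1)·(-1) + 0·0; (-1)·6 + 8·(-1) + 3·0; 0·6 + 3·(-1) + 8·0) = (37, -14, -3)
w3 = Bw2 = (236, -158, -66)
Ratio: 236/37 = 6.3784

6.3784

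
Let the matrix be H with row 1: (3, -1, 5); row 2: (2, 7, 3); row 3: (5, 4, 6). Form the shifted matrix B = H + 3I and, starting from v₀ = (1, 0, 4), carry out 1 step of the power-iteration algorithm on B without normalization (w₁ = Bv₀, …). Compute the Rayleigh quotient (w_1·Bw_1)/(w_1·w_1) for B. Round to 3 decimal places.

μ ≈ 14.174

B = H + 3I has rows (6, -1, 5); (2, 10, 3); (5, 4, 9)
w1 = Bv₀ = (6·1 + (-1)·0 + 5·4; 2·1 + 10·0 + 3·4; 5·1 + 4·0 + 9·4) = (26, 14, 41)
Bw1 = (347, 315, 555)
w1·Bw1 = 36187; w1·w1 = 2553; μ ≈ 36187/2553 = 14.174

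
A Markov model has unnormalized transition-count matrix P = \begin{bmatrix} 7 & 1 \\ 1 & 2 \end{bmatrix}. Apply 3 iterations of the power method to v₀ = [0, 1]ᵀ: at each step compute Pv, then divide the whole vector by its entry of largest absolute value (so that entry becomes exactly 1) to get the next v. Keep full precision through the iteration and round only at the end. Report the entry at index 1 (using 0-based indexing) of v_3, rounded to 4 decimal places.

0.2794

Pv0 = (1.00000, 2.00000); divide by 2.00000 → v1 = (0.50000, 1.00000)
Pv1 = (4.50000, 2.50000); divide by 4.50000 → v2 = (1.00000, 0.55556)
Pv2 = (7.55556, 2.11111); divide by 7.55556 → v3 = (1.00000, 0.27941)
Requested entry of v3: 19/68 = 0.2794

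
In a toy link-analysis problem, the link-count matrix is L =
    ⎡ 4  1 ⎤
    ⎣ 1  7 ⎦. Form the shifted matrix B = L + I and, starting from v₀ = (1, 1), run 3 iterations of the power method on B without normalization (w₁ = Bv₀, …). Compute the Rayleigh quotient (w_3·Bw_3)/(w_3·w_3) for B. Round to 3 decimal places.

8.269

B = L + I has rows (5, 1); (1, 8)
w1 = Bv₀ = (5·1 + 1·1; 1·1 + 8·1) = (6, 9)
w2 = Bw1 = (5·6 + 1·9; 1·6 + 8·9) = (39, 78)
w3 = Bw2 = (273, 663)
Bw3 = (2028, 5577)
w3·Bw3 = 4251195; w3·w3 = 514098; μ ≈ 4251195/514098 = 8.269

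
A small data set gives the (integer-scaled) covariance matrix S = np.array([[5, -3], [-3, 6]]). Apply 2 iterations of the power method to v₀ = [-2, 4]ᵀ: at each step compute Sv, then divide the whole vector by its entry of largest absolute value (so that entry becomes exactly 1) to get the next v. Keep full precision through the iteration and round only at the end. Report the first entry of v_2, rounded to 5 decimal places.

-0.81301

Sv0 = (-22.000000, 30.000000); divide by 30.000000 → v1 = (-0.733333, 1.000000)
Sv1 = (-6.666667, 8.200000); divide by 8.200000 → v2 = (-0.813008, 1.000000)
Requested entry of v2: -200/246 = -0.81301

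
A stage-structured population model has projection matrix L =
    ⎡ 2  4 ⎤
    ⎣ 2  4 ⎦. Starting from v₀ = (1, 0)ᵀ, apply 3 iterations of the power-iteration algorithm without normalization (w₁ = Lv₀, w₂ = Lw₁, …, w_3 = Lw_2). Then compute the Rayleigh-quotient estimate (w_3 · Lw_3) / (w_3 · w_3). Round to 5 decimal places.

w1 = Lv₀ = (2·1 + 4·0; 2·1 + 4·0) = (2, 2)
w2 = Lw1 = (2·2 + 4·2; 2·2 + 4·2) = (12, 12)
w3 = Lw2 = (72, 72)
Lw3 = (432, 432)
w3·Lw3 = 72·432 + 72·432 = 62208; w3·w3 = 72·72 + 72·72 = 10368
λ ≈ 62208/10368 = 6.00000

λ ≈ 6.00000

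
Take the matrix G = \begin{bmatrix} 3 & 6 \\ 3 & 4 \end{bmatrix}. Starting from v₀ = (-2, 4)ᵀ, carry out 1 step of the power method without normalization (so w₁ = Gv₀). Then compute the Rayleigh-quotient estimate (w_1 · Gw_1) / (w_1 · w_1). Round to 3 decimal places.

w1 = Gv₀ = (3·(-2) + 6·4; 3·(-2) + 4·4) = (18, 10)
Gw1 = (114, 94)
w1·Gw1 = 18·114 + 10·94 = 2992; w1·w1 = 18·18 + 10·10 = 424
λ ≈ 2992/424 = 7.057

λ ≈ 7.057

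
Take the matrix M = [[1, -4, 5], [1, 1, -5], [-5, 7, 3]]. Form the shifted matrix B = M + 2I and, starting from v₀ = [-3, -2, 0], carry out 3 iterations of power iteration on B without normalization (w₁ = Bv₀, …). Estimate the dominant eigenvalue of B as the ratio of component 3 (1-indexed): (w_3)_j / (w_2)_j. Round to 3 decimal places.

B = M + 2I has rows (3, -4, 5); (1, 3, -5); (-5, 7, 5)
w1 = Bv₀ = (-1, -9, 1)
w2 = Bw1 = (38, -33, -53)
w3 = Bw2 = (-19, 204, -686)
Ratio: -686/-53 = 12.943

μ ≈ 12.943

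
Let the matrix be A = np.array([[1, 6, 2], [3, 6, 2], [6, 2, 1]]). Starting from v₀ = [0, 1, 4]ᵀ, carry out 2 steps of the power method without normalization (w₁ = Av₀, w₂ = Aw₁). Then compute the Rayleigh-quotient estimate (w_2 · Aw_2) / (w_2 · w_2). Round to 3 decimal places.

w1 = Av₀ = (1·0 + 6·1 + 2·4; 3·0 + 6·1 + 2·4; 6·0 + 2·1 + 1·4) = (14, 14, 6)
w2 = Aw1 = (1·14 + 6·14 + 2·6; 3·14 + 6·14 + 2·6; 6·14 + 2·14 + 1·6) = (110, 138, 118)
Aw2 = (1174, 1394, 1054)
w2·Aw2 = 110·1174 + 138·1394 + 118·1054 = 445884; w2·w2 = 110·110 + 138·138 + 118·118 = 45068
λ ≈ 445884/45068 = 9.894

λ ≈ 9.894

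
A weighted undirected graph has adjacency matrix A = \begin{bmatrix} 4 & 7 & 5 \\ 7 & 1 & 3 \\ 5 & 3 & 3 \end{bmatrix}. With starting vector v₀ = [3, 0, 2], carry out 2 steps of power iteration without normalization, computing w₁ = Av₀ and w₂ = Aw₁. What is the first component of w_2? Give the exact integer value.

382

w1 = Av₀ = (22, 27, 21)
w2 = Aw1 = (382, 244, 254)
The requested component of w2 is 382.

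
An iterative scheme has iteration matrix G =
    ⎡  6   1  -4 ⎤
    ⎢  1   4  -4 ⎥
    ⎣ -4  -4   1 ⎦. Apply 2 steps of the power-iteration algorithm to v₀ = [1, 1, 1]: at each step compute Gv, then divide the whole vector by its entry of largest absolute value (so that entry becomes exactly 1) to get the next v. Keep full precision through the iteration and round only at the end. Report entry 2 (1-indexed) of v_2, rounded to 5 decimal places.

0.74468

Gv0 = (3.000000, 1.000000, -7.000000); divide by -7.000000 → v1 = (-0.428571, -0.142857, 1.000000)
Gv1 = (-6.714286, -5.000000, 3.285714); divide by -6.714286 → v2 = (1.000000, 0.744681, -0.489362)
Requested entry of v2: 35/47 = 0.74468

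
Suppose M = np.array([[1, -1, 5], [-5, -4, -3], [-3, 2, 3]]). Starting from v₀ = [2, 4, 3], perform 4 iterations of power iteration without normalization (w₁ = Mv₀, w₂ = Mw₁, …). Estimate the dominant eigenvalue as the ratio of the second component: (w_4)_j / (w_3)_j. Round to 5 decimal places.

w1 = Mv₀ = (13, -35, 11)
w2 = Mw1 = (103, 42, -76)
w3 = Mw2 = (-319, -455, -453)
w4 = Mw3 = (-2129, 4774, -1312)
Ratio at component: 4774 / -455 = -10.49231

-10.49231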